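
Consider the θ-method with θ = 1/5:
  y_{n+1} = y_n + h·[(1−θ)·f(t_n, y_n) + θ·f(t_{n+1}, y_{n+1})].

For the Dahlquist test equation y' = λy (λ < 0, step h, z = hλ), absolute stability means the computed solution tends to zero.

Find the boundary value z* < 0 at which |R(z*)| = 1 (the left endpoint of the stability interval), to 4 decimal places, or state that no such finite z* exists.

z* = -3.3333.

Set f=λy, z=hλ:
  y_{n+1} = y_n + z·[4/5·y_n + 1/5·y_{n+1}] ⇒ (1 − 1/5z)y_{n+1} = (1 + 4/5z)y_n
  Hence R(z) = (1 + 4/5z)/(1 − 1/5z).

Need |R(x)|<1, x<0.
x=-0.62: |R|=0.4484
R=−1: 1+4/5x = −1+1/5x ⇒ -3/5x=2 ⇒ x=2/(-3/5)=-3.3333
Confirm numerically:
  x=-2.627: |R|=0.72217 <1
  x=-2.152: |R|=0.50447 <1
  x=-1.700: |R|=0.26866 <1
  x=-3.763: |R|=1.14710 >1
  x=-3.715: |R|=1.13138 >1
Interval (-3.3333, 0).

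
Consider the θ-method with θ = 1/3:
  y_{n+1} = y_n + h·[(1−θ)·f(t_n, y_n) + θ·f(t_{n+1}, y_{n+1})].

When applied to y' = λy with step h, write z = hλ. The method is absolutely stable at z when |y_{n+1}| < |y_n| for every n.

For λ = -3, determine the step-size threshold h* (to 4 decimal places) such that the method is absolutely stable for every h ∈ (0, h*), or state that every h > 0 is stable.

Set f=λy, z=hλ:
  y_{n+1} = y_n + z·[2/3·y_n + 1/3·y_{n+1}] ⇒ (1 − 1/3z)y_{n+1} = (1 + 2/3z)y_n
  so R(z) = (1 + 2/3z)/(1 − 1/3z).

Boundary: |R(x)|=1, x<0.
x=-1.19: |R|=0.1480
R=−1: 1+2/3x = −1+1/3x ⇒ -1/3x=2 ⇒ x=2/(-1/3)=-6.0000
Confirm numerically:
  x=-3.522: |R|=0.62006 <1
  x=-2.592: |R|=0.39056 <1
  x=-2.430: |R|=0.34254 <1
  x=-6.584: |R|=1.06093 >1
  x=-6.579: |R|=1.06044 >1
Stable set (-6.0000, 0).

(-6.0000,0); λ=-3 ⇒ h* = (6)/3 = 2.0000.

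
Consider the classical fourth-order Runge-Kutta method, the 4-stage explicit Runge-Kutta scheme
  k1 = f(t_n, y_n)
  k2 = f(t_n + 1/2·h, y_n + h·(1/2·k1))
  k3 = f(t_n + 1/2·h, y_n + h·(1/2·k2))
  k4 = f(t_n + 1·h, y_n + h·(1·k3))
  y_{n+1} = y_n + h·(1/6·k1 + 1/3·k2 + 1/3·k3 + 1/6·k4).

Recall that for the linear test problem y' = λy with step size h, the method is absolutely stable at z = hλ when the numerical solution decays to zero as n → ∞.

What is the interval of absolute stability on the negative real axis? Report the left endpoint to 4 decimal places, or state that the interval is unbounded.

z∈(-2.7853,0).

Test eqn y'=λy, z=hλ:
  order 4, 4-stage ⇒ R(z)=1+z+z^2/2+z^3/6+z^4/24
  (e.g. R(-1.33)=0.29272, |R|=0.29272)

Need |R(x)|<1, x<0.
x=-1.33: |R|=0.2927
|R(-2.24)|=0.4446 |R(-2.07)|=0.3592 |R(-0.87)|=0.4226
Bisect:
  x_lo=-3.4696 |R|=2.6264  x_hi=-0.1882 |R|=0.8285
  mid=-1.82888 |R|=0.29013 →hi
  mid=-2.64923 |R|=0.81351 →hi
  mid=-3.05941 |R|=1.49830 →lo
  mid=-2.85432 |R|=1.10916 →lo
  mid=-2.75178 |R|=0.95063 →hi
  mid=-2.80305 |R|=1.02710 →lo
  mid=-2.77741 |R|=0.98818 →hi
  ...
  [-2.78542,-2.78522] ⇒ x*=-2.7853
So |R|<1 on (-2.7853, 0).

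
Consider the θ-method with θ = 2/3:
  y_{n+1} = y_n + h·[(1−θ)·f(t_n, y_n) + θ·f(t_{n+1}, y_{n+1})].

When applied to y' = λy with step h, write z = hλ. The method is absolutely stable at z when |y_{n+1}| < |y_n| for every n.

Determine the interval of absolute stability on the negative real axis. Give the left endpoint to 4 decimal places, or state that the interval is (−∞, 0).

With y'=λy (z=hλ):
  y_{n+1} = y_n + z·[1/3·y_n + 2/3·y_{n+1}] ⇒ (1 − 2/3z)y_{n+1} = (1 + 1/3z)y_n
  Hence R(z) = (1 + 1/3z)/(1 − 2/3z).

Need |R(x)|<1, x<0.
x=-0.55: |R|=0.5976
x=-2: |R|=0.1429
x=-10: |R|=0.3043
x=-100: |R|=0.4778
θ=2/3≥1/2 ⇒ |1+1/3x|<|1−2/3x| ∀x<0 ⇒ interval (−∞,0).

interval (−∞, 0).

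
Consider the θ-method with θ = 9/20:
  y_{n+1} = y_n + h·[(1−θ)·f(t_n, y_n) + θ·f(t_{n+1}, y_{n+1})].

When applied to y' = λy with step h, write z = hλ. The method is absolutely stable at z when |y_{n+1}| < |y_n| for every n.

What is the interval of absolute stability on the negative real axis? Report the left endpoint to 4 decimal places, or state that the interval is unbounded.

z∈(-20.0000,0).

On y'=λy, z=hλ:
  y_{n+1} = y_n + z·[11/20·y_n + 9/20·y_{n+1}] ⇒ (1 − 9/20z)y_{n+1} = (1 + 11/20z)y_n
  Hence R(z) = (1 + 11/20z)/(1 − 9/20z).

Need |R(x)|<1, x<0.
x=-1.75: |R|=0.0210
R=−1: 1+11/20x = −1+9/20x ⇒ -1/10x=2 ⇒ x=2/(-1/10)=-20.0000
Confirm numerically:
  x=-17.455: |R|=0.97126 <1
  x=-10.449: |R|=0.83250 <1
  x=-10.094: |R|=0.82127 <1
  x=-20.482: |R|=1.00472 >1
  x=-20.256: |R|=1.00253 >1
  x=-20.193: |R|=1.00191 >1
So |R|<1 on (-20.0000, 0).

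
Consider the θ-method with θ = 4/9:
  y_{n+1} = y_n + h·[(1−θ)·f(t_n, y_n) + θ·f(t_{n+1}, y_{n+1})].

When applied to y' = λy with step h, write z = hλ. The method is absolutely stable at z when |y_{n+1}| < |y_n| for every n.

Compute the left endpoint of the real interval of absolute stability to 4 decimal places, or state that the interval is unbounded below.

left endpoint -18.0000.

With y'=λy (z=hλ):
  y_{n+1} = y_n + z·[5/9·y_n + 4/9·y_{n+1}] ⇒ (1 − 4/9z)y_{n+1} = (1 + 5/9z)y_n
  R(z) = (1 + 5/9z)/(1 − 4/9z).

Need |R(x)|<1, x<0.
x=-1.44: |R|=0.1220
R=−1: 1+5/9x = −1+4/9x ⇒ -1/9x=2 ⇒ x=2/(-1/9)=-18.0000
Confirm numerically:
  x=-13.108: |R|=0.92037 <1
  x=-12.079: |R|=0.89670 <1
  x=-11.239: |R|=0.87469 <1
  x=-18.579: |R|=1.00695 >1
  x=-18.344: |R|=1.00418 >1
So |R|<1 on (-18.0000, 0).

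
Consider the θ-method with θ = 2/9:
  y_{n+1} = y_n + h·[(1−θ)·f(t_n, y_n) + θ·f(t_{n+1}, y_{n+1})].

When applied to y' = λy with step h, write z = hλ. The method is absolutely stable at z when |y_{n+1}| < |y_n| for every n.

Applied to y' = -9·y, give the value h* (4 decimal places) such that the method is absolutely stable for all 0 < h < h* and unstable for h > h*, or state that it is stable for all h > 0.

With y'=λy (z=hλ):
  y_{n+1} = y_n + z·[7/9·y_n + 2/9·y_{n+1}] ⇒ (1 − 2/9z)y_{n+1} = (1 + 7/9z)y_n
  ⇒ R(z) = (1 + 7/9z)/(1 − 2/9z).

Need |R(x)|<1, x<0.
x=-1.61: |R|=0.1858
R=−1: 1+7/9x = −1+2/9x ⇒ -5/9x=2 ⇒ x=2/(-5/9)=-3.6000
Confirm numerically:
  x=-3.092: |R|=0.83272 <1
  x=-2.499: |R|=0.60673 <1
  x=-1.889: |R|=0.33049 <1
  x=-1.456: |R|=0.10007 <1
  x=-4.095: |R|=1.14398 >1
  x=-3.942: |R|=1.10128 >1
  x=-3.797: |R|=1.05936 >1
Interval (-3.6000, 0).

(-3.6000,0); λ=-9 ⇒ h* = (18/5)/9 = 0.4000.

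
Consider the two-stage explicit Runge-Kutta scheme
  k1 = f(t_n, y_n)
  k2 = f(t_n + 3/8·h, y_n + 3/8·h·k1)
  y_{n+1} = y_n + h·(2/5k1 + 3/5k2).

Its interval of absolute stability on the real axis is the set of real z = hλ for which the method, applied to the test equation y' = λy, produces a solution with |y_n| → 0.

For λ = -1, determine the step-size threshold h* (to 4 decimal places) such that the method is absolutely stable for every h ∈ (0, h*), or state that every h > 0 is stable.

Set f=λy, z=hλ:
  k1=λy_n ⇒ h·k1=z·y_n;  k2=λ(1+3/8z)y_n ⇒ h·k2=z(1+3/8z)y_n
  y_{n+1}/y_n = 1 + 2/5z + 3/5z(1+3/8z) = 1 + z + 9/40z²
  ⇒ R(z) = 1 + z + 9/40z².

Boundary: |R(x)|=1, x<0.
x=-1.72: |R|=0.0544
R=1: x+9/40x²=0 ⇒ x=−40/9=-4.4444; min R=1−1/(4·9/40)=-0.1111>−1
Confirm numerically:
  x=-3.714: |R|=0.38960 <1
  x=-3.675: |R|=0.36377 <1
  x=-2.110: |R|=0.10828 <1
  x=-4.870: |R|=1.46630 >1
  x=-4.742: |R|=1.31748 >1
  x=-4.615: |R|=1.17710 >1
Interval (-4.4444, 0).

(-4.4444,0); λ=-1 ⇒ h* = (40/9)/1 = 4.4444.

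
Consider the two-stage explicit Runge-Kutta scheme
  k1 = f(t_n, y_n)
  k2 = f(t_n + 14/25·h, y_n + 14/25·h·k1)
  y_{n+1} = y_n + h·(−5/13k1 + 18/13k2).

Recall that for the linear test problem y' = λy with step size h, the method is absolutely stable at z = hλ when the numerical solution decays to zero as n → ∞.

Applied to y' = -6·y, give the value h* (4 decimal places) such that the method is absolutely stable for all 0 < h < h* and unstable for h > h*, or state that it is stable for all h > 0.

(-1.2897,0); λ=-6 ⇒ h* = (325/252)/6 = 0.2149.

Test eqn y'=λy, z=hλ:
  k1=λy_n ⇒ h·k1=z·y_n;  k2=λ(1+14/25z)y_n ⇒ h·k2=z(1+14/25z)y_n
  y_{n+1}/y_n = 1 − 5/13z + 18/13z(1+14/25z) = 1 + z + 252/325z²
  Hence R(z) = 1 + z + 252/325z².

Boundary: |R(x)|=1, x<0.
x=-0.95: |R|=0.7498
R=1: x+252/325x²=0 ⇒ x=−325/252=-1.2897; min R=1−1/(4·252/325)=0.6776>−1
Confirm numerically:
  x=-1.044: |R|=0.80112 <1
  x=-0.972: |R|=0.76057 <1
  x=-0.905: |R|=0.73006 <1
  x=-0.553: |R|=0.68412 <1
  x=-1.744: |R|=1.61436 >1
  x=-1.619: |R|=1.41341 >1
Interval (-1.2897, 0).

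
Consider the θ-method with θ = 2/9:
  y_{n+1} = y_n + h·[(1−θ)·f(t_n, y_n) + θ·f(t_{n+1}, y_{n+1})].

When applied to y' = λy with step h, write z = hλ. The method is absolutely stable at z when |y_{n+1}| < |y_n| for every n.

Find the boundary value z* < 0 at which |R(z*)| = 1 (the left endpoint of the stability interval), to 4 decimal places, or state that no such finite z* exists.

On y'=λy, z=hλ:
  y_{n+1} = y_n + z·[7/9·y_n + 2/9·y_{n+1}] ⇒ (1 − 2/9z)y_{n+1} = (1 + 7/9z)y_n
  so R(z) = (1 + 7/9z)/(1 − 2/9z).

Find x<0 with |R(x)|<1.
x=-1.62: |R|=0.1912
R=−1: 1+7/9x = −1+2/9x ⇒ -5/9x=2 ⇒ x=2/(-5/9)=-3.6000
Confirm numerically:
  x=-3.459: |R|=0.95571 <1
  x=-3.286: |R|=0.89918 <1
  x=-2.778: |R|=0.71764 <1
  x=-2.108: |R|=0.43553 <1
  x=-4.063: |R|=1.13517 >1
  x=-3.914: |R|=1.09330 >1
Interval (-3.6000, 0).

z* = -3.6000.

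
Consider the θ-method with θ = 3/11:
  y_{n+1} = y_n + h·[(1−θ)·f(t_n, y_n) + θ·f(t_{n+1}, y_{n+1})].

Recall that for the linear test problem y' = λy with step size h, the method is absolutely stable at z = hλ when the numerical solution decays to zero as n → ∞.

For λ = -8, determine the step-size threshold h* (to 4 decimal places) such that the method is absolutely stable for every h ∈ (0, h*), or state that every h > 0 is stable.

On y'=λy, z=hλ:
  y_{n+1} = y_n + z·[8/11·y_n + 3/11·y_{n+1}] ⇒ (1 − 3/11z)y_{n+1} = (1 + 8/11z)y_n
  Hence R(z) = (1 + 8/11z)/(1 − 3/11z).

Need |R(x)|<1, x<0.
x=-1.23: |R|=0.0790
R=−1: 1+8/11x = −1+3/11x ⇒ -5/11x=2 ⇒ x=2/(-5/11)=-4.4000
Confirm numerically:
  x=-3.039: |R|=0.66173 <1
  x=-2.977: |R|=0.64302 <1
  x=-2.883: |R|=0.61398 <1
  x=-4.649: |R|=1.04991 >1
  x=-4.455: |R|=1.01129 >1
Interval (-4.4000, 0).

(-4.4000,0); λ=-8 ⇒ h* = (22/5)/8 = 0.5500.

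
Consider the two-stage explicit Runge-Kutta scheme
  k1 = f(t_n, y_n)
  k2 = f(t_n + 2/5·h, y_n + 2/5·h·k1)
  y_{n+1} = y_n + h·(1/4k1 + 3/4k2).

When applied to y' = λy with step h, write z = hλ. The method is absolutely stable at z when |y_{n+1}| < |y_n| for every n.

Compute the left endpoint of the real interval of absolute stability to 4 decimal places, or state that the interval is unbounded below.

On y'=λy, z=hλ:
  k1=λy_n ⇒ h·k1=z·y_n;  k2=λ(1+2/5z)y_n ⇒ h·k2=z(1+2/5z)y_n
  y_{n+1}/y_n = 1 + 1/4z + 3/4z(1+2/5z) = 1 + z + 3/10z²
  Hence R(z) = 1 + z + 3/10z².

Need |R(x)|<1, x<0.
x=-1.66: |R|=0.1667
R=1: x+3/10x²=0 ⇒ x=−10/3=-3.3333; min R=1−1/(4·3/10)=0.1667>−1
Confirm numerically:
  x=-2.715: |R|=0.49637 <1
  x=-2.200: |R|=0.25200 <1
  x=-1.951: |R|=0.19092 <1
  x=-3.930: |R|=1.70347 >1
  x=-3.635: |R|=1.32897 >1
  x=-3.491: |R|=1.16512 >1
Stable set (-3.3333, 0).

left endpoint -3.3333.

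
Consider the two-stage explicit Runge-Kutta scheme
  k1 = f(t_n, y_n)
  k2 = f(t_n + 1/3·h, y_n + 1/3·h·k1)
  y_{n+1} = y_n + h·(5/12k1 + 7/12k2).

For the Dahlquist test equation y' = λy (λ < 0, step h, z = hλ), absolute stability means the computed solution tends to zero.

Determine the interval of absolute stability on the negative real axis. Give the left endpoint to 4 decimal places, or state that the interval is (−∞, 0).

With y'=λy (z=hλ):
  k1=λy_n ⇒ h·k1=z·y_n;  k2=λ(1+1/3z)y_n ⇒ h·k2=z(1+1/3z)y_n
  y_{n+1}/y_n = 1 + 5/12z + 7/12z(1+1/3z) = 1 + z + 7/36z²
  R(z) = 1 + z + 7/36z².

Solve |R(x)|<1 on ℝ⁻.
x=-0.3: |R|=0.7175
R=1: x+7/36x²=0 ⇒ x=−36/7=-5.1429; min R=1−1/(4·7/36)=-0.2857>−1
Confirm numerically:
  x=-4.259: |R|=0.26804 <1
  x=-2.682: |R|=0.28334 <1
  x=-2.141: |R|=0.24969 <1
  x=-5.674: |R|=1.58600 >1
  x=-5.502: |R|=1.38422 >1
  x=-5.315: |R|=1.17790 >1
So |R|<1 on (-5.1429, 0).

(-5.1429, 0).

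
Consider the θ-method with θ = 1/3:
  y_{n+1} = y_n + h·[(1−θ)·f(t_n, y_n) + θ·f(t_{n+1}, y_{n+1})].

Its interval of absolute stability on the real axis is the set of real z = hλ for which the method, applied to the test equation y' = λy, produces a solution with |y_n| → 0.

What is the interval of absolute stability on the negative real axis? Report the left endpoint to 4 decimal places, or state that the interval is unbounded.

z∈(-6.0000,0).

Test eqn y'=λy, z=hλ:
  y_{n+1} = y_n + z·[2/3·y_n + 1/3·y_{n+1}] ⇒ (1 − 1/3z)y_{n+1} = (1 + 2/3z)y_n
  ⇒ R(z) = (1 + 2/3z)/(1 − 1/3z).

Find x<0 with |R(x)|<1.
x=-1.74: |R|=0.1013
R=−1: 1+2/3x = −1+1/3x ⇒ -1/3x=2 ⇒ x=2/(-1/3)=-6.0000
Confirm numerically:
  x=-5.526: |R|=0.94441 <1
  x=-5.047: |R|=0.88157 <1
  x=-3.910: |R|=0.69754 <1
  x=-3.420: |R|=0.59813 <1
  x=-6.528: |R|=1.05542 >1
  x=-6.469: |R|=1.04953 >1
  x=-6.161: |R|=1.01757 >1
So |R|<1 on (-6.0000, 0).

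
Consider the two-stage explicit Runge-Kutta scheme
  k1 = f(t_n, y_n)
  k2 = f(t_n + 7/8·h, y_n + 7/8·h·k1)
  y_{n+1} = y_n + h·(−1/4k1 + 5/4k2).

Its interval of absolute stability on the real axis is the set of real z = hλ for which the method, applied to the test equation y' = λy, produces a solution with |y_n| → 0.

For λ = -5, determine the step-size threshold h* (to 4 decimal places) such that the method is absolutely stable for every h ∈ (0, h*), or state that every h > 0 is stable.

With y'=λy (z=hλ):
  k1=λy_n ⇒ h·k1=z·y_n;  k2=λ(1+7/8z)y_n ⇒ h·k2=z(1+7/8z)y_n
  y_{n+1}/y_n = 1 − 1/4z + 5/4z(1+7/8z) = 1 + z + 35/32z²
  R(z) = 1 + z + 35/32z².

Need |R(x)|<1, x<0.
x=-0.8: |R|=0.9000
R=1: x+35/32x²=0 ⇒ x=−32/35=-0.9143; min R=1−1/(4·35/32)=0.7714>−1
Confirm numerically:
  x=-0.684: |R|=0.82772 <1
  x=-0.617: |R|=0.79938 <1
  x=-0.588: |R|=0.79016 <1
  x=-1.348: |R|=1.63946 >1
  x=-1.113: |R|=1.24190 >1
  x=-1.102: |R|=1.22625 >1
Interval (-0.9143, 0).

(-0.9143,0); λ=-5 ⇒ h* = (32/35)/5 = 0.1829.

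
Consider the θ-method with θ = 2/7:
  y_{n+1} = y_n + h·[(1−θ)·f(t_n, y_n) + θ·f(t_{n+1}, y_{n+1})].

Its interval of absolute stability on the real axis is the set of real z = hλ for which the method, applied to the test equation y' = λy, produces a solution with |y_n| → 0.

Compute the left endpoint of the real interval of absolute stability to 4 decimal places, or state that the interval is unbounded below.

z* = -4.6667.

With y'=λy (z=hλ):
  y_{n+1} = y_n + z·[5/7·y_n + 2/7·y_{n+1}] ⇒ (1 − 2/7z)y_{n+1} = (1 + 5/7z)y_n
  R(z) = (1 + 5/7z)/(1 − 2/7z).

Find x<0 with |R(x)|<1.
x=-0.59: |R|=0.4951
R=−1: 1+5/7x = −1+2/7x ⇒ -3/7x=2 ⇒ x=2/(-3/7)=-4.6667
Confirm numerically:
  x=-3.828: |R|=0.82833 <1
  x=-3.614: |R|=0.77804 <1
  x=-1.984: |R|=0.26623 <1
  x=-5.141: |R|=1.08234 >1
  x=-4.880: |R|=1.03819 >1
  x=-4.700: |R|=1.00610 >1
So |R|<1 on (-4.6667, 0).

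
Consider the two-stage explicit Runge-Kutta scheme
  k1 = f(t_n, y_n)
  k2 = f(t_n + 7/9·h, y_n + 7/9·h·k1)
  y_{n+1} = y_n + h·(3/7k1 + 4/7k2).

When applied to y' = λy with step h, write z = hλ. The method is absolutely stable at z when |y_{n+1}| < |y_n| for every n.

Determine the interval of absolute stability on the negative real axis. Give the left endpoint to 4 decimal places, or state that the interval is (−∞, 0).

Set f=λy, z=hλ:
  k1=λy_n ⇒ h·k1=z·y_n;  k2=λ(1+7/9z)y_n ⇒ h·k2=z(1+7/9z)y_n
  y_{n+1}/y_n = 1 + 3/7z + 4/7z(1+7/9z) = 1 + z + 4/9z²
  Hence R(z) = 1 + z + 4/9z².

Boundary: |R(x)|=1, x<0.
x=-1.69: |R|=0.5794
R=1: x+4/9x²=0 ⇒ x=−9/4=-2.2500; min R=1−1/(4·4/9)=0.4375>−1
Confirm numerically:
  x=-2.192: |R|=0.94350 <1
  x=-2.186: |R|=0.93782 <1
  x=-1.073: |R|=0.43870 <1
  x=-2.571: |R|=1.36680 >1
  x=-2.425: |R|=1.18861 >1
Interval (-2.2500, 0).

(-2.2500, 0).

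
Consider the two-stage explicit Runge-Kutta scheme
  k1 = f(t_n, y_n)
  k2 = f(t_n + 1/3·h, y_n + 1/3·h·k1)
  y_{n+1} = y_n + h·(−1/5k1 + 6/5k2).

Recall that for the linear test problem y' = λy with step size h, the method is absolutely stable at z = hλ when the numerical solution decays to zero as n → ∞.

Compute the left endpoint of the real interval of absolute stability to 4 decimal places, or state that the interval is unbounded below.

With y'=λy (z=hλ):
  k1=λy_n ⇒ h·k1=z·y_n;  k2=λ(1+1/3z)y_n ⇒ h·k2=z(1+1/3z)y_n
  y_{n+1}/y_n = 1 − 1/5z + 6/5z(1+1/3z) = 1 + z + 2/5z²
  R(z) = 1 + z + 2/5z².

Boundary: |R(x)|=1, x<0.
x=-1.65: |R|=0.4390
R=1: x+2/5x²=0 ⇒ x=−5/2=-2.5000; min R=1−1/(4·2/5)=0.3750>−1
Confirm numerically:
  x=-1.793: |R|=0.49294 <1
  x=-1.685: |R|=0.45069 <1
  x=-1.072: |R|=0.38767 <1
  x=-1.049: |R|=0.39116 <1
  x=-2.734: |R|=1.25590 >1
  x=-2.672: |R|=1.18383 >1
So |R|<1 on (-2.5000, 0).

left endpoint -2.5000.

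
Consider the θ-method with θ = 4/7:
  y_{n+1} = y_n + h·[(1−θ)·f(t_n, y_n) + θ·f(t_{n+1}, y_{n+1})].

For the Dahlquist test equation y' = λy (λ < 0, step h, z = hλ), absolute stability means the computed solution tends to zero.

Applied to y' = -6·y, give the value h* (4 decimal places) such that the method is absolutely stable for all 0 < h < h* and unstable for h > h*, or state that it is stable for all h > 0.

Test eqn y'=λy, z=hλ:
  y_{n+1} = y_n + z·[3/7·y_n + 4/7·y_{n+1}] ⇒ (1 − 4/7z)y_{n+1} = (1 + 3/7z)y_n
  R(z) = (1 + 3/7z)/(1 − 4/7z).

Solve |R(x)|<1 on ℝ⁻.
x=-0.45: |R|=0.6420
x=-2: |R|=0.0667
x=-10: |R|=0.4894
x=-100: |R|=0.7199
θ=4/7≥1/2 ⇒ |1+3/7x|<|1−4/7x| ∀x<0 ⇒ unbounded interval.

(−∞, 0) — no finite endpoint. Any h>0 works for λ=-6.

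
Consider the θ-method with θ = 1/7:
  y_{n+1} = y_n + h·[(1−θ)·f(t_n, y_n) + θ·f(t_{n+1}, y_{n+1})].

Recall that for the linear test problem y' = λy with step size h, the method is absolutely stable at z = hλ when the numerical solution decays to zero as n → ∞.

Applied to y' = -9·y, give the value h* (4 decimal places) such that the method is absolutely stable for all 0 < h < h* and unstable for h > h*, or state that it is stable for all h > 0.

(-2.8000,0); λ=-9 ⇒ h* = (14/5)/9 = 0.3111.

On y'=λy, z=hλ:
  y_{n+1} = y_n + z·[6/7·y_n + 1/7·y_{n+1}] ⇒ (1 − 1/7z)y_{n+1} = (1 + 6/7z)y_n
  so R(z) = (1 + 6/7z)/(1 − 1/7z).

Need |R(x)|<1, x<0.
x=-0.93: |R|=0.1791
R=−1: 1+6/7x = −1+1/7x ⇒ -5/7x=2 ⇒ x=2/(-5/7)=-2.8000
Confirm numerically:
  x=-2.555: |R|=0.87179 <1
  x=-2.537: |R|=0.86212 <1
  x=-2.106: |R|=0.61893 <1
  x=-3.307: |R|=1.24595 >1
  x=-3.182: |R|=1.18759 >1
  x=-2.913: |R|=1.05700 >1
Interval (-2.8000, 0).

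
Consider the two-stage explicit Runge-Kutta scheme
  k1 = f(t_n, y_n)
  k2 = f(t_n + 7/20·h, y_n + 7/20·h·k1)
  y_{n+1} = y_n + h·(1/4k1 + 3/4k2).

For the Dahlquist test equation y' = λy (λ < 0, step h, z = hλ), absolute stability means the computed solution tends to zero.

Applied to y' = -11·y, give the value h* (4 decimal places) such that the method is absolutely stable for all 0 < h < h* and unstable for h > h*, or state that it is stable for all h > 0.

(-3.8095,0); λ=-11 ⇒ h* = (80/21)/11 = 0.3463.

Set f=λy, z=hλ:
  k1=λy_n ⇒ h·k1=z·y_n;  k2=λ(1+7/20z)y_n ⇒ h·k2=z(1+7/20z)y_n
  y_{n+1}/y_n = 1 + 1/4z + 3/4z(1+7/20z) = 1 + z + 21/80z²
  Hence R(z) = 1 + z + 21/80z².

Need |R(x)|<1, x<0.
x=-0.78: |R|=0.3797
R=1: x+21/80x²=0 ⇒ x=−80/21=-3.8095; min R=1−1/(4·21/80)=0.0476>−1
Confirm numerically:
  x=-2.899: |R|=0.30710 <1
  x=-2.412: |R|=0.11516 <1
  x=-1.966: |R|=0.04860 <1
  x=-4.231: |R|=1.46811 >1
  x=-4.043: |R|=1.24779 >1
Stable set (-3.8095, 0).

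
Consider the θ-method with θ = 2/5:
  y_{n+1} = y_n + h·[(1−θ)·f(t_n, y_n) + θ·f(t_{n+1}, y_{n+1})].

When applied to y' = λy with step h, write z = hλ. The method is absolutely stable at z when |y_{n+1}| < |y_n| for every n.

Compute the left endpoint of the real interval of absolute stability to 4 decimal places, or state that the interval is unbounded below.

Test eqn y'=λy, z=hλ:
  y_{n+1} = y_n + z·[3/5·y_n + 2/5·y_{n+1}] ⇒ (1 − 2/5z)y_{n+1} = (1 + 3/5z)y_n
  so R(z) = (1 + 3/5z)/(1 − 2/5z).

Find x<0 with |R(x)|<1.
x=-1.3: |R|=0.1447
R=−1: 1+3/5x = −1+2/5x ⇒ -1/5x=2 ⇒ x=2/(-1/5)=-10.0000
Confirm numerically:
  x=-4.991: |R|=0.66567 <1
  x=-4.788: |R|=0.64243 <1
  x=-4.300: |R|=0.58088 <1
  x=-4.147: |R|=0.55973 <1
  x=-10.473: |R|=1.01823 >1
  x=-10.096: |R|=1.00381 >1
Stable set (-10.0000, 0).

left endpoint -10.0000.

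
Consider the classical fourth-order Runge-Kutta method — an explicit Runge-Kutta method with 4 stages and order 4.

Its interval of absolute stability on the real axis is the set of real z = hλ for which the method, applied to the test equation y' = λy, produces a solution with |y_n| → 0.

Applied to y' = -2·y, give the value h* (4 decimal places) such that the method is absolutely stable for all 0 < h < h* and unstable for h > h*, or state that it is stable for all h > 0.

(-2.7853,0); λ=-2 ⇒ h* = 1.3926.

Set f=λy, z=hλ:
  order 4, 4-stage ⇒ R(z)=1+z+z^2/2+z^3/6+z^4/24
  (e.g. R(-1.35)=0.28958, |R|=0.28958)

Need |R(x)|<1, x<0.
x=-1.35: |R|=0.2896
|R(-2.24)|=0.4446 |R(-1.16)|=0.3281 |R(-0.73)|=0.4834
Bisect:
  x_lo=-3.5622 |R|=2.9577  x_hi=-0.3255 |R|=0.7222
  mid=-1.94384 |R|=0.31616 →hi
  mid=-2.75300 |R|=0.95239 →hi
  mid=-3.15758 |R|=1.72253 →lo
  mid=-2.95529 |R|=1.28805 →lo
  mid=-2.85415 |R|=1.10887 →lo
  mid=-2.80357 |R|=1.02791 →lo
  mid=-2.77829 |R|=0.98949 →hi
  mid=-2.79093 |R|=1.00853 →lo
  ...
  [-2.78540,-2.78520] ⇒ x*=-2.7853
Interval (-2.7853, 0).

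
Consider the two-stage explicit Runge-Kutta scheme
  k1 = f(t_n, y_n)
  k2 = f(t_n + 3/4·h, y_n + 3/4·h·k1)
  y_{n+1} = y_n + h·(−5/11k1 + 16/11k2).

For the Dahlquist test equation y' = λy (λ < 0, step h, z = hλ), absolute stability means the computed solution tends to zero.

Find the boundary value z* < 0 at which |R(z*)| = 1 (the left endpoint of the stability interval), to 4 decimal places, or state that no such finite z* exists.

z* = -0.9167.

Set f=λy, z=hλ:
  k1=λy_n ⇒ h·k1=z·y_n;  k2=λ(1+3/4z)y_n ⇒ h·k2=z(1+3/4z)y_n
  y_{n+1}/y_n = 1 − 5/11z + 16/11z(1+3/4z) = 1 + z + 12/11z²
  so R(z) = 1 + z + 12/11z².

Boundary: |R(x)|=1, x<0.
x=-1.64: |R|=2.2941
R=1: x+12/11x²=0 ⇒ x=−11/12=-0.9167; min R=1−1/(4·12/11)=0.7708>−1
Confirm numerically:
  x=-0.628: |R|=0.80224 <1
  x=-0.538: |R|=0.77776 <1
  x=-0.435: |R|=0.77143 <1
  x=-0.421: |R|=0.77235 <1
  x=-1.354: |R|=1.64598 >1
  x=-1.300: |R|=1.54364 >1
So |R|<1 on (-0.9167, 0).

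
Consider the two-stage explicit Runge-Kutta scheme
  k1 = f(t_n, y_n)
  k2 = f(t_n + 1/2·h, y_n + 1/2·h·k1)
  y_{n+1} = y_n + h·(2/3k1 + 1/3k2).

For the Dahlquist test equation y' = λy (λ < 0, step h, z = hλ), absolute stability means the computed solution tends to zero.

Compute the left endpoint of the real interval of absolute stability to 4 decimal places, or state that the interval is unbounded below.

With y'=λy (z=hλ):
  k1=λy_n ⇒ h·k1=z·y_n;  k2=λ(1+1/2z)y_n ⇒ h·k2=z(1+1/2z)y_n
  y_{n+1}/y_n = 1 + 2/3z + 1/3z(1+1/2z) = 1 + z + 1/6z²
  R(z) = 1 + z + 1/6z².

Need |R(x)|<1, x<0.
x=-0.91: |R|=0.2280
R=1: x+1/6x²=0 ⇒ x=−6=-6.0000; min R=1−1/(4·1/6)=-0.5000>−1
Confirm numerically:
  x=-5.124: |R|=0.25190 <1
  x=-4.168: |R|=0.27263 <1
  x=-2.477: |R|=0.45441 <1
  x=-6.460: |R|=1.49527 >1
  x=-6.082: |R|=1.08312 >1
Interval (-6.0000, 0).

left endpoint -6.0000.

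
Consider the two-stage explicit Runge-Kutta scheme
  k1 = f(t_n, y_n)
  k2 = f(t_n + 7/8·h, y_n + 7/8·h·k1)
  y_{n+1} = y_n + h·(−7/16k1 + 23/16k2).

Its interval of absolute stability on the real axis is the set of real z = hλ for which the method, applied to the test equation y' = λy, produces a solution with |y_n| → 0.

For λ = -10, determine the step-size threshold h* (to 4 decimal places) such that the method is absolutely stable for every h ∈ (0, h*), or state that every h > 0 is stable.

(-0.7950,0); λ=-10 ⇒ h* = (128/161)/10 = 0.0795.

Set f=λy, z=hλ:
  k1=λy_n ⇒ h·k1=z·y_n;  k2=λ(1+7/8z)y_n ⇒ h·k2=z(1+7/8z)y_n
  y_{n+1}/y_n = 1 − 7/16z + 23/16z(1+7/8z) = 1 + z + 161/128z²
  Hence R(z) = 1 + z + 161/128z².

Need |R(x)|<1, x<0.
x=-1.09: |R|=1.4044
R=1: x+161/128x²=0 ⇒ x=−128/161=-0.7950; min R=1−1/(4·161/128)=0.8012>−1
Confirm numerically:
  x=-0.568: |R|=0.83780 <1
  x=-0.540: |R|=0.82678 <1
  x=-0.538: |R|=0.82607 <1
  x=-0.522: |R|=0.82073 <1
  x=-0.893: |R|=1.11004 >1
  x=-0.880: |R|=1.09405 >1
Stable set (-0.7950, 0).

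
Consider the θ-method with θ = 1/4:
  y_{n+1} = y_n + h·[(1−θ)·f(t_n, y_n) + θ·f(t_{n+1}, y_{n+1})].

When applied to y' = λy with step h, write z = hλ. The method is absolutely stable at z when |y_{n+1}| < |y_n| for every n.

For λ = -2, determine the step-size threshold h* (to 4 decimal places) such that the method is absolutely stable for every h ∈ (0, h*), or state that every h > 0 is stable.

Test eqn y'=λy, z=hλ:
  y_{n+1} = y_n + z·[3/4·y_n + 1/4·y_{n+1}] ⇒ (1 − 1/4z)y_{n+1} = (1 + 3/4z)y_n
  R(z) = (1 + 3/4z)/(1 − 1/4z).

Boundary: |R(x)|=1, x<0.
x=-0.84: |R|=0.3058
R=−1: 1+3/4x = −1+1/4x ⇒ -1/2x=2 ⇒ x=2/(-1/2)=-4.0000
Confirm numerically:
  x=-3.936: |R|=0.98387 <1
  x=-3.829: |R|=0.95632 <1
  x=-2.565: |R|=0.56283 <1
  x=-4.402: |R|=1.09569 >1
  x=-4.167: |R|=1.04090 >1
  x=-4.030: |R|=1.00747 >1
Stable set (-4.0000, 0).

(-4.0000,0); λ=-2 ⇒ h* = (4)/2 = 2.0000.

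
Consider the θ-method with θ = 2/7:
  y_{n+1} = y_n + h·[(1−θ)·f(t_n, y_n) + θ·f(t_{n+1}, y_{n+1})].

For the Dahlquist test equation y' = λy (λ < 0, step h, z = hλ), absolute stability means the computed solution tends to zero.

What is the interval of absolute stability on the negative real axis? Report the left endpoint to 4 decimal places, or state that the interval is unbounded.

(-4.6667, 0).

On y'=λy, z=hλ:
  y_{n+1} = y_n + z·[5/7·y_n + 2/7·y_{n+1}] ⇒ (1 − 2/7z)y_{n+1} = (1 + 5/7z)y_n
  R(z) = (1 + 5/7z)/(1 − 2/7z).

Need |R(x)|<1, x<0.
x=-0.8: |R|=0.3488
R=−1: 1+5/7x = −1+2/7x ⇒ -3/7x=2 ⇒ x=2/(-3/7)=-4.6667
Confirm numerically:
  x=-4.336: |R|=0.93670 <1
  x=-3.338: |R|=0.70854 <1
  x=-3.204: |R|=0.67273 <1
  x=-5.148: |R|=1.08349 >1
  x=-4.829: |R|=1.02924 >1
  x=-4.719: |R|=1.00955 >1
So |R|<1 on (-4.6667, 0).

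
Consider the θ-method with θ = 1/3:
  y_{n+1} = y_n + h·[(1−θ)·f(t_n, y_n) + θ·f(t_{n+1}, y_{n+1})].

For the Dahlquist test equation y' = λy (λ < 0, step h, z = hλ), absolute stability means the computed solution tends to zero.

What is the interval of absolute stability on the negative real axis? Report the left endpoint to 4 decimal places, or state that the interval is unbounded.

(-6.0000, 0).

On y'=λy, z=hλ:
  y_{n+1} = y_n + z·[2/3·y_n + 1/3·y_{n+1}] ⇒ (1 − 1/3z)y_{n+1} = (1 + 2/3z)y_n
  ⇒ R(z) = (1 + 2/3z)/(1 − 1/3z).

Boundary: |R(x)|=1, x<0.
x=-1.73: |R|=0.0973
R=−1: 1+2/3x = −1+1/3x ⇒ -1/3x=2 ⇒ x=2/(-1/3)=-6.0000
Confirm numerically:
  x=-5.822: |R|=0.97982 <1
  x=-5.145: |R|=0.89503 <1
  x=-2.561: |R|=0.38159 <1
  x=-6.467: |R|=1.04933 >1
  x=-6.084: |R|=1.00925 >1
So |R|<1 on (-6.0000, 0).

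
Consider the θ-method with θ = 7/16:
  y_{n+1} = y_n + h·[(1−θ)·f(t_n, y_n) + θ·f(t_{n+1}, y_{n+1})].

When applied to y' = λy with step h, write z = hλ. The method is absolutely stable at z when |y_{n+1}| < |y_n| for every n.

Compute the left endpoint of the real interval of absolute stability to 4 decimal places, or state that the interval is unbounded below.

Test eqn y'=λy, z=hλ:
  y_{n+1} = y_n + z·[9/16·y_n + 7/16·y_{n+1}] ⇒ (1 − 7/16z)y_{n+1} = (1 + 9/16z)y_n
  ⇒ R(z) = (1 + 9/16z)/(1 − 7/16z).

Find x<0 with |R(x)|<1.
x=-0.98: |R|=0.3141
R=−1: 1+9/16x = −1+7/16x ⇒ -1/8x=2 ⇒ x=2/(-1/8)=-16.0000
Confirm numerically:
  x=-11.890: |R|=0.91716 <1
  x=-10.561: |R|=0.87904 <1
  x=-9.041: |R|=0.82446 <1
  x=-16.329: |R|=1.00505 >1
  x=-16.299: |R|=1.00460 >1
So |R|<1 on (-16.0000, 0).

left endpoint -16.0000.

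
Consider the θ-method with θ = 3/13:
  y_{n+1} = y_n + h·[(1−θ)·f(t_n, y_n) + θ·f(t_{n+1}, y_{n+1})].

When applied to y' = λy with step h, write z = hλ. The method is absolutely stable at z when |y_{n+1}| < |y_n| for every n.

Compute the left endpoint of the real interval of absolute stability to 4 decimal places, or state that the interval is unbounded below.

left endpoint -3.7143.

Test eqn y'=λy, z=hλ:
  y_{n+1} = y_n + z·[10/13·y_n + 3/13·y_{n+1}] ⇒ (1 − 3/13z)y_{n+1} = (1 + 10/13z)y_n
  ⇒ R(z) = (1 + 10/13z)/(1 − 3/13z).

Find x<0 with |R(x)|<1.
x=-0.96: |R|=0.2141
R=−1: 1+10/13x = −1+3/13x ⇒ -7/13x=2 ⇒ x=2/(-7/13)=-3.7143
Confirm numerically:
  x=-3.132: |R|=0.81800 <1
  x=-1.929: |R|=0.33481 <1
  x=-1.699: |R|=0.22048 <1
  x=-1.637: |R|=0.18815 <1
  x=-4.133: |R|=1.11540 >1
  x=-4.104: |R|=1.10777 >1
  x=-4.049: |R|=1.09317 >1
Stable set (-3.7143, 0).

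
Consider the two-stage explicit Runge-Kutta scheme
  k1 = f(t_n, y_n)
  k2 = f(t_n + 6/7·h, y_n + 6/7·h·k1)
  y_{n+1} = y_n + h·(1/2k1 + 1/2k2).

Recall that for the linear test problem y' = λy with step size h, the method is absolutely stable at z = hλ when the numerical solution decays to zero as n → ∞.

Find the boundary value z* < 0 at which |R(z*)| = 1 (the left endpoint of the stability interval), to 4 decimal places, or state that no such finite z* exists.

On y'=λy, z=hλ:
  k1=λy_n ⇒ h·k1=z·y_n;  k2=λ(1+6/7z)y_n ⇒ h·k2=z(1+6/7z)y_n
  y_{n+1}/y_n = 1 + 1/2z + 1/2z(1+6/7z) = 1 + z + 3/7z²
  so R(z) = 1 + z + 3/7z².

Solve |R(x)|<1 on ℝ⁻.
x=-0.82: |R|=0.4682
R=1: x+3/7x²=0 ⇒ x=−7/3=-2.3333; min R=1−1/(4·3/7)=0.4167>−1
Confirm numerically:
  x=-1.524: |R|=0.47139 <1
  x=-1.461: |R|=0.45379 <1
  x=-1.442: |R|=0.44916 <1
  x=-1.295: |R|=0.42372 <1
  x=-2.910: |R|=1.71919 >1
  x=-2.880: |R|=1.67474 >1
Interval (-2.3333, 0).

left endpoint -2.3333.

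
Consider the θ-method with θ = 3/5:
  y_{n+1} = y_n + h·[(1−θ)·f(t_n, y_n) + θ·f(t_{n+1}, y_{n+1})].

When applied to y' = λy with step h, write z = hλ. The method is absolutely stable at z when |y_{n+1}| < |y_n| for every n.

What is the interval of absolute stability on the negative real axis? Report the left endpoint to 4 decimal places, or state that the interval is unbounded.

Set f=λy, z=hλ:
  y_{n+1} = y_n + z·[2/5·y_n + 3/5·y_{n+1}] ⇒ (1 − 3/5z)y_{n+1} = (1 + 2/5z)y_n
  ⇒ R(z) = (1 + 2/5z)/(1 − 3/5z).

Find x<0 with |R(x)|<1.
x=-0.96: |R|=0.3909
x=-2: |R|=0.0909
x=-10: |R|=0.4286
x=-100: |R|=0.6393
θ=3/5≥1/2 ⇒ |1+2/5x|<|1−3/5x| ∀x<0 ⇒ stable on all of ℝ⁻.

interval (−∞, 0).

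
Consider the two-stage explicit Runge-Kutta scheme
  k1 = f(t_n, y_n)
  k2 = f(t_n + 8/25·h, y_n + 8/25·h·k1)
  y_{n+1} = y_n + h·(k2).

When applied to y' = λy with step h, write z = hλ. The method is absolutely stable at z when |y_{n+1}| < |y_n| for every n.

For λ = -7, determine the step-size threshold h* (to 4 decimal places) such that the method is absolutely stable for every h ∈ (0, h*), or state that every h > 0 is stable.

(-3.1250,0); λ=-7 ⇒ h* = (25/8)/7 = 0.4464.

On y'=λy, z=hλ:
  k1=λy_n ⇒ h·k1=z·y_n;  k2=λ(1+8/25z)y_n ⇒ h·k2=z(1+8/25z)y_n
  y_{n+1}/y_n = 1 + z(1+8/25z) = 1 + z + 8/25z²
  so R(z) = 1 + z + 8/25z².

Find x<0 with |R(x)|<1.
x=-0.94: |R|=0.3428
R=1: x+8/25x²=0 ⇒ x=−25/8=-3.1250; min R=1−1/(4·8/25)=0.2188>−1
Confirm numerically:
  x=-2.436: |R|=0.46291 <1
  x=-2.185: |R|=0.34275 <1
  x=-1.399: |R|=0.22730 <1
  x=-1.350: |R|=0.23320 <1
  x=-3.502: |R|=1.42248 >1
  x=-3.258: |R|=1.13866 >1
So |R|<1 on (-3.1250, 0).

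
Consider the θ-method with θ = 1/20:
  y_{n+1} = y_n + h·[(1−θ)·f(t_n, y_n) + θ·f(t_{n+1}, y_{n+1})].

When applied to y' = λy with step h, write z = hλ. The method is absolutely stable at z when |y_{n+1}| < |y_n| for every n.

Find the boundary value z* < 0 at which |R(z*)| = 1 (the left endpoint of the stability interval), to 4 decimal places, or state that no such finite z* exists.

Set f=λy, z=hλ:
  y_{n+1} = y_n + z·[19/20·y_n + 1/20·y_{n+1}] ⇒ (1 − 1/20z)y_{n+1} = (1 + 19/20z)y_n
  so R(z) = (1 + 19/20z)/(1 − 1/20z).

Need |R(x)|<1, x<0.
x=-1.1: |R|=0.0427
R=−1: 1+19/20x = −1+1/20x ⇒ -9/10x=2 ⇒ x=2/(-9/10)=-2.2222
Confirm numerically:
  x=-1.338: |R|=0.25410 <1
  x=-1.298: |R|=0.21889 <1
  x=-1.237: |R|=0.16495 <1
  x=-1.116: |R|=0.05702 <1
  x=-2.368: |R|=1.11731 >1
  x=-2.291: |R|=1.05554 >1
  x=-2.282: |R|=1.04829 >1
Interval (-2.2222, 0).

z* = -2.2222.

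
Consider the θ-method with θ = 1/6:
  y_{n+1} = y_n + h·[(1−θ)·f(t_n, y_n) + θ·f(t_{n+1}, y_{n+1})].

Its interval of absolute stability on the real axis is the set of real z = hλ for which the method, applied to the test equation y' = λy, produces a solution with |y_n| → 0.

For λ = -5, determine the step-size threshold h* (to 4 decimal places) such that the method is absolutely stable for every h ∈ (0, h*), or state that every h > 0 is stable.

Test eqn y'=λy, z=hλ:
  y_{n+1} = y_n + z·[5/6·y_n + 1/6·y_{n+1}] ⇒ (1 − 1/6z)y_{n+1} = (1 + 5/6z)y_n
  ⇒ R(z) = (1 + 5/6z)/(1 − 1/6z).

Find x<0 with |R(x)|<1.
x=-1.71: |R|=0.3307
R=−1: 1+5/6x = −1+1/6x ⇒ -2/3x=2 ⇒ x=2/(-2/3)=-3.0000
Confirm numerically:
  x=-2.829: |R|=0.92253 <1
  x=-1.945: |R|=0.46885 <1
  x=-1.737: |R|=0.34703 <1
  x=-1.678: |R|=0.31128 <1
  x=-3.376: |R|=1.16041 >1
  x=-3.095: |R|=1.04178 >1
Interval (-3.0000, 0).

(-3.0000,0); λ=-5 ⇒ h* = (3)/5 = 0.6000.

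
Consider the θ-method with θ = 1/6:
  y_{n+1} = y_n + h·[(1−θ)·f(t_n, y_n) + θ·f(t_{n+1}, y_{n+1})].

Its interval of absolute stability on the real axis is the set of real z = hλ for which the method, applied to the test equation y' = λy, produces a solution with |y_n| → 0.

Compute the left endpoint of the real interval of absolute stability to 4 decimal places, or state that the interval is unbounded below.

left endpoint -3.0000.

Set f=λy, z=hλ:
  y_{n+1} = y_n + z·[5/6·y_n + 1/6·y_{n+1}] ⇒ (1 − 1/6z)y_{n+1} = (1 + 5/6z)y_n
  Hence R(z) = (1 + 5/6z)/(1 − 1/6z).

Find x<0 with |R(x)|<1.
x=-1.51: |R|=0.2064
R=−1: 1+5/6x = −1+1/6x ⇒ -2/3x=2 ⇒ x=2/(-2/3)=-3.0000
Confirm numerically:
  x=-2.427: |R|=0.72802 <1
  x=-2.076: |R|=0.54235 <1
  x=-1.522: |R|=0.21404 <1
  x=-3.401: |R|=1.17062 >1
  x=-3.213: |R|=1.09248 >1
So |R|<1 on (-3.0000, 0).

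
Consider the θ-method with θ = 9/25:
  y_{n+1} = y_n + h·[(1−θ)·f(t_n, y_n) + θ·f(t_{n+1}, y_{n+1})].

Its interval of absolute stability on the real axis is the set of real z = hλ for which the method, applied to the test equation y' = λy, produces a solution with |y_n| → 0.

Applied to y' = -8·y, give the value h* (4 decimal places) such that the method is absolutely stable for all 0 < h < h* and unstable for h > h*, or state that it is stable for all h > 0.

Test eqn y'=λy, z=hλ:
  y_{n+1} = y_n + z·[16/25·y_n + 9/25·y_{n+1}] ⇒ (1 − 9/25z)y_{n+1} = (1 + 16/25z)y_n
  so R(z) = (1 + 16/25z)/(1 − 9/25z).

Need |R(x)|<1, x<0.
x=-0.59: |R|=0.5134
R=−1: 1+16/25x = −1+9/25x ⇒ -7/25x=2 ⇒ x=2/(-7/25)=-7.1429
Confirm numerically:
  x=-5.545: |R|=0.85068 <1
  x=-4.516: |R|=0.71988 <1
  x=-3.325: |R|=0.51343 <1
  x=-7.733: |R|=1.04367 >1
  x=-7.539: |R|=1.02987 >1
  x=-7.506: |R|=1.02747 >1
Stable set (-7.1429, 0).

(-7.1429,0); λ=-8 ⇒ h* = (50/7)/8 = 0.8929.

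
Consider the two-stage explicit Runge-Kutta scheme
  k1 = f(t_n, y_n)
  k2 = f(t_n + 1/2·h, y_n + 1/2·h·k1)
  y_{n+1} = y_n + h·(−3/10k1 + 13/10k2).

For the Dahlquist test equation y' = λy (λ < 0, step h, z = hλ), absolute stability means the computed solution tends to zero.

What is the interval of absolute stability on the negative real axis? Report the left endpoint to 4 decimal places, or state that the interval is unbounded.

(-1.5385, 0).

With y'=λy (z=hλ):
  k1=λy_n ⇒ h·k1=z·y_n;  k2=λ(1+1/2z)y_n ⇒ h·k2=z(1+1/2z)y_n
  y_{n+1}/y_n = 1 − 3/10z + 13/10z(1+1/2z) = 1 + z + 13/20z²
  Hence R(z) = 1 + z + 13/20z².

Solve |R(x)|<1 on ℝ⁻.
x=-0.82: |R|=0.6171
R=1: x+13/20x²=0 ⇒ x=−20/13=-1.5385; min R=1−1/(4·13/20)=0.6154>−1
Confirm numerically:
  x=-1.418: |R|=0.88897 <1
  x=-1.160: |R|=0.71464 <1
  x=-1.127: |R|=0.69858 <1
  x=-1.093: |R|=0.68352 <1
  x=-2.038: |R|=1.66174 >1
  x=-2.019: |R|=1.63063 >1
Interval (-1.5385, 0).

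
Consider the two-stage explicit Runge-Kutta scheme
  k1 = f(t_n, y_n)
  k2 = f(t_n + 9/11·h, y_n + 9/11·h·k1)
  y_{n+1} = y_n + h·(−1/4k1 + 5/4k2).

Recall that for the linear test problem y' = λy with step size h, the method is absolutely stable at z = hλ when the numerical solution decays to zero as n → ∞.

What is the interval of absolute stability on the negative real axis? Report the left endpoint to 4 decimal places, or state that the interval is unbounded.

z∈(-0.9778,0).

With y'=λy (z=hλ):
  k1=λy_n ⇒ h·k1=z·y_n;  k2=λ(1+9/11z)y_n ⇒ h·k2=z(1+9/11z)y_n
  y_{n+1}/y_n = 1 − 1/4z + 5/4z(1+9/11z) = 1 + z + 45/44z²
  ⇒ R(z) = 1 + z + 45/44z².

Need |R(x)|<1, x<0.
x=-0.97: |R|=0.9923
R=1: x+45/44x²=0 ⇒ x=−44/45=-0.9778; min R=1−1/(4·45/44)=0.7556>−1
Confirm numerically:
  x=-0.727: |R|=0.81354 <1
  x=-0.610: |R|=0.77056 <1
  x=-0.489: |R|=0.75556 <1
  x=-0.399: |R|=0.76382 <1
  x=-1.411: |R|=1.62517 >1
  x=-1.356: |R|=1.52453 >1
  x=-1.200: |R|=1.27273 >1
So |R|<1 on (-0.9778, 0).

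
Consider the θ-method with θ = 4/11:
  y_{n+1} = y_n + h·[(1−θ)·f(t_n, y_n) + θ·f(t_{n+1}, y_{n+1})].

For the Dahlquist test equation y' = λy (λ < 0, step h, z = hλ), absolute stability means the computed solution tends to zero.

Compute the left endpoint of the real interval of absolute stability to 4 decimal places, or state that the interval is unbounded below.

left endpoint -7.3333.

Test eqn y'=λy, z=hλ:
  y_{n+1} = y_n + z·[7/11·y_n + 4/11·y_{n+1}] ⇒ (1 − 4/11z)y_{n+1} = (1 + 7/11z)y_n
  Hence R(z) = (1 + 7/11z)/(1 − 4/11z).

Solve |R(x)|<1 on ℝ⁻.
x=-1.25: |R|=0.1406
R=−1: 1+7/11x = −1+4/11x ⇒ -3/11x=2 ⇒ x=2/(-3/11)=-7.3333
Confirm numerically:
  x=-6.593: |R|=0.94057 <1
  x=-5.006: |R|=0.77495 <1
  x=-3.794: |R|=0.59436 <1
  x=-2.982: |R|=0.43065 <1
  x=-7.787: |R|=1.03229 >1
  x=-7.530: |R|=1.01435 >1
So |R|<1 on (-7.3333, 0).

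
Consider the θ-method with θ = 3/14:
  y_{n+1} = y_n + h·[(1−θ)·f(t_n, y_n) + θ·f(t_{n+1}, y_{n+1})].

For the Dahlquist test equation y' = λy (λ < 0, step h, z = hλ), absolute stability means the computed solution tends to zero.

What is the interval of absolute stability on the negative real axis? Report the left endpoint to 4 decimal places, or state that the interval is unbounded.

Set f=λy, z=hλ:
  y_{n+1} = y_n + z·[11/14·y_n + 3/14·y_{n+1}] ⇒ (1 − 3/14z)y_{n+1} = (1 + 11/14z)y_n
  R(z) = (1 + 11/14z)/(1 − 3/14z).

Solve |R(x)|<1 on ℝ⁻.
x=-1.39: |R|=0.0710
R=−1: 1+11/14x = −1+3/14x ⇒ -4/7x=2 ⇒ x=2/(-4/7)=-3.5000
Confirm numerically:
  x=-2.822: |R|=0.75857 <1
  x=-2.370: |R|=0.57177 <1
  x=-1.524: |R|=0.14883 <1
  x=-1.409: |R|=0.08224 <1
  x=-3.835: |R|=1.10508 >1
  x=-3.555: |R|=1.01784 >1
Interval (-3.5000, 0).

(-3.5000, 0).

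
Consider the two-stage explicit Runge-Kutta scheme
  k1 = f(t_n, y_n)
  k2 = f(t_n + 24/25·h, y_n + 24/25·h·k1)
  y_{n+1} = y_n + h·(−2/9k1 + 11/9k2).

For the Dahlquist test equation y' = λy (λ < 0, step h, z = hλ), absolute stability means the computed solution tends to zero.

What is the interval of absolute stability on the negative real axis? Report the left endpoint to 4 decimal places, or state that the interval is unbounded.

On y'=λy, z=hλ:
  k1=λy_n ⇒ h·k1=z·y_n;  k2=λ(1+24/25z)y_n ⇒ h·k2=z(1+24/25z)y_n
  y_{n+1}/y_n = 1 − 2/9z + 11/9z(1+24/25z) = 1 + z + 88/75z²
  ⇒ R(z) = 1 + z + 88/75z².

Need |R(x)|<1, x<0.
x=-1.58: |R|=2.3491
R=1: x+88/75x²=0 ⇒ x=−75/88=-0.8523; min R=1−1/(4·88/75)=0.7869>−1
Confirm numerically:
  x=-0.786: |R|=0.93888 <1
  x=-0.489: |R|=0.79157 <1
  x=-0.430: |R|=0.78695 <1
  x=-0.367: |R|=0.79104 <1
  x=-1.437: |R|=1.98590 >1
  x=-1.006: |R|=1.18146 >1
  x=-0.877: |R|=1.02544 >1
So |R|<1 on (-0.8523, 0).

(-0.8523, 0).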